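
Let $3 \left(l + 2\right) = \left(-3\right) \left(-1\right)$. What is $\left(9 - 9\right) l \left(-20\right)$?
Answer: $0$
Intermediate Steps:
$l = -1$ ($l = -2 + \frac{\left(-3\right) \left(-1\right)}{3} = -2 + \frac{1}{3} \cdot 3 = -2 + 1 = -1$)
$\left(9 - 9\right) l \left(-20\right) = \left(9 - 9\right) \left(-1\right) \left(-20\right) = 0 \left(-1\right) \left(-20\right) = 0 \left(-20\right) = 0$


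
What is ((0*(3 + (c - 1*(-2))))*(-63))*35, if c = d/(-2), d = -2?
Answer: 0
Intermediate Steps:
c = 1 (c = -2/(-2) = -2*(-1/2) = 1)
((0*(3 + (c - 1*(-2))))*(-63))*35 = ((0*(3 + (1 - 1*(-2))))*(-63))*35 = ((0*(3 + (1 + 2)))*(-63))*35 = ((0*(3 + 3))*(-63))*35 = ((0*6)*(-63))*35 = (0*(-63))*35 = 0*35 = 0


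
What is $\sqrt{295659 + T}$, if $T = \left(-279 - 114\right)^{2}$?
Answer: $6 \sqrt{12503} \approx 670.9$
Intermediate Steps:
$T = 154449$ ($T = \left(-393\right)^{2} = 154449$)
$\sqrt{295659 + T} = \sqrt{295659 + 154449} = \sqrt{450108} = 6 \sqrt{12503}$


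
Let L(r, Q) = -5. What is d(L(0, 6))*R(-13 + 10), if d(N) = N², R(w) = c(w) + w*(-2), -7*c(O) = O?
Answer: 1125/7 ≈ 160.71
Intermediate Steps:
c(O) = -O/7
R(w) = -15*w/7 (R(w) = -w/7 + w*(-2) = -w/7 - 2*w = -15*w/7)
d(L(0, 6))*R(-13 + 10) = (-5)²*(-15*(-13 + 10)/7) = 25*(-15/7*(-3)) = 25*(45/7) = 1125/7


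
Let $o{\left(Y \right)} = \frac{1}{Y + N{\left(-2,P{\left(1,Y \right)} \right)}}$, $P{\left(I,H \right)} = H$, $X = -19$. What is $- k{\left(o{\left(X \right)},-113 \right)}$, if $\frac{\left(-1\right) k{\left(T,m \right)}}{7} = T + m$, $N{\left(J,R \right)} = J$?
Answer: $- \frac{2374}{3} \approx -791.33$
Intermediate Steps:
$o{\left(Y \right)} = \frac{1}{-2 + Y}$ ($o{\left(Y \right)} = \frac{1}{Y - 2} = \frac{1}{-2 + Y}$)
$k{\left(T,m \right)} = - 7 T - 7 m$ ($k{\left(T,m \right)} = - 7 \left(T + m\right) = - 7 T - 7 m$)
$- k{\left(o{\left(X \right)},-113 \right)} = - (- \frac{7}{-2 - 19} - -791) = - (- \frac{7}{-21} + 791) = - (\left(-7\right) \left(- \frac{1}{21}\right) + 791) = - (\frac{1}{3} + 791) = \left(-1\right) \frac{2374}{3} = - \frac{2374}{3}$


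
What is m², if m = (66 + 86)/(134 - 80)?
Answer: 5776/729 ≈ 7.9232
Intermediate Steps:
m = 76/27 (m = 152/54 = 152*(1/54) = 76/27 ≈ 2.8148)
m² = (76/27)² = 5776/729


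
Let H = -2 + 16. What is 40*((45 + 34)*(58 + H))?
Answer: 227520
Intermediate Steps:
H = 14
40*((45 + 34)*(58 + H)) = 40*((45 + 34)*(58 + 14)) = 40*(79*72) = 40*5688 = 227520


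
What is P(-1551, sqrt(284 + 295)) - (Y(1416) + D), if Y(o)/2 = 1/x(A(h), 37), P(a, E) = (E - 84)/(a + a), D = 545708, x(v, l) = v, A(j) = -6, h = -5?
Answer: -846392549/1551 - sqrt(579)/3102 ≈ -5.4571e+5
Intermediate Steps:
P(a, E) = (-84 + E)/(2*a) (P(a, E) = (-84 + E)/((2*a)) = (-84 + E)*(1/(2*a)) = (-84 + E)/(2*a))
Y(o) = -1/3 (Y(o) = 2/(-6) = 2*(-1/6) = -1/3)
P(-1551, sqrt(284 + 295)) - (Y(1416) + D) = (1/2)*(-84 + sqrt(284 + 295))/(-1551) - (-1/3 + 545708) = (1/2)*(-1/1551)*(-84 + sqrt(579)) - 1*1637123/3 = (14/517 - sqrt(579)/3102) - 1637123/3 = -846392549/1551 - sqrt(579)/3102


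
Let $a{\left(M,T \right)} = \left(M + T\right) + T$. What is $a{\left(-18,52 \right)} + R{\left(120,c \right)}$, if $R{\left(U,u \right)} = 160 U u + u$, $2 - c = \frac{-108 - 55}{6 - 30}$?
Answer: $- \frac{2206051}{24} \approx -91919.0$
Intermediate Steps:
$c = - \frac{115}{24}$ ($c = 2 - \frac{-108 - 55}{6 - 30} = 2 - - \frac{163}{-24} = 2 - \left(-163\right) \left(- \frac{1}{24}\right) = 2 - \frac{163}{24} = - \frac{115}{24} \approx -4.7917$)
$R{\left(U,u \right)} = u + 160 U u$ ($R{\left(U,u \right)} = 160 U u + u = u + 160 U u$)
$a{\left(M,T \right)} = M + 2 T$
$a{\left(-18,52 \right)} + R{\left(120,c \right)} = \left(-18 + 2 \cdot 52\right) - \frac{115 \left(1 + 160 \cdot 120\right)}{24} = \left(-18 + 104\right) - \frac{115 \left(1 + 19200\right)}{24} = 86 - \frac{2208115}{24} = - \frac{2206051}{24}$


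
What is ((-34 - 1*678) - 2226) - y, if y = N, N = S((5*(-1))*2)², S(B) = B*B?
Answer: -12938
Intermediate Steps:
S(B) = B²
N = 10000 (N = (((5*(-1))*2)²)² = ((-5*2)²)² = ((-10)²)² = 100² = 10000)
y = 10000
((-34 - 1*678) - 2226) - y = ((-34 - 1*678) - 2226) - 1*10000 = ((-34 - 678) - 2226) - 10000 = (-712 - 2226) - 10000 = -2938 - 10000 = -12938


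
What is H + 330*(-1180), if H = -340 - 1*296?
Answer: -390036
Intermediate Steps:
H = -636 (H = -340 - 296 = -636)
H + 330*(-1180) = -636 + 330*(-1180) = -636 - 389400 = -390036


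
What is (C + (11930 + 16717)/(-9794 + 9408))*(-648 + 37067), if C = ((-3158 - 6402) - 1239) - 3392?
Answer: -200536598287/386 ≈ -5.1952e+8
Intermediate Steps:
C = -14191 (C = (-9560 - 1239) - 3392 = -10799 - 3392 = -14191)
(C + (11930 + 16717)/(-9794 + 9408))*(-648 + 37067) = (-14191 + (11930 + 16717)/(-9794 + 9408))*(-648 + 37067) = (-14191 + 28647/(-386))*36419 = (-14191 + 28647*(-1/386))*36419 = (-14191 - 28647/386)*36419 = -5506373/386*36419 = -200536598287/386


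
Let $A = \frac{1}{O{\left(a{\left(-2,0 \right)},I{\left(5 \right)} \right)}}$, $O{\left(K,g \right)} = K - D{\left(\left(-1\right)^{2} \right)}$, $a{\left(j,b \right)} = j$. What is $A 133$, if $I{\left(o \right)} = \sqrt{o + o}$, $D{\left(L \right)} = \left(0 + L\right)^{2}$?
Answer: $- \frac{133}{3} \approx -44.333$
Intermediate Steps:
$D{\left(L \right)} = L^{2}$
$I{\left(o \right)} = \sqrt{2} \sqrt{o}$ ($I{\left(o \right)} = \sqrt{2 o} = \sqrt{2} \sqrt{o}$)
$O{\left(K,g \right)} = -1 + K$ ($O{\left(K,g \right)} = K - \left(\left(-1\right)^{2}\right)^{2} = K - 1^{2} = K - 1 = -1 + K$)
$A = - \frac{1}{3}$ ($A = \frac{1}{-1 - 2} = \frac{1}{-3} = - \frac{1}{3} \approx -0.33333$)
$A 133 = \left(- \frac{1}{3}\right) 133 = - \frac{133}{3}$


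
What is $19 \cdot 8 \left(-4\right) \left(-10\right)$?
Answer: $6080$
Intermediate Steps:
$19 \cdot 8 \left(-4\right) \left(-10\right) = 19 \left(-32\right) \left(-10\right) = \left(-608\right) \left(-10\right) = 6080$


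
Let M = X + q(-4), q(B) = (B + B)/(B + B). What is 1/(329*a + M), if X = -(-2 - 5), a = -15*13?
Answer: -1/64147 ≈ -1.5589e-5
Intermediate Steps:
q(B) = 1 (q(B) = (2*B)/((2*B)) = (2*B)*(1/(2*B)) = 1)
a = -195
X = 7 (X = -1*(-7) = 7)
M = 8 (M = 7 + 1 = 8)
1/(329*a + M) = 1/(329*(-195) + 8) = 1/(-64155 + 8) = 1/(-64147) = -1/64147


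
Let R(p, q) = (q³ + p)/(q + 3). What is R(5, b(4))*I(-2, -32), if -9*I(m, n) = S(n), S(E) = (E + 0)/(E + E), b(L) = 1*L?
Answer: -23/42 ≈ -0.54762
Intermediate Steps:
b(L) = L
S(E) = ½ (S(E) = E/((2*E)) = E*(1/(2*E)) = ½)
I(m, n) = -1/18 (I(m, n) = -⅑*½ = -1/18)
R(p, q) = (p + q³)/(3 + q)
R(5, b(4))*I(-2, -32) = ((5 + 4³)/(3 + 4))*(-1/18) = ((5 + 64)/7)*(-1/18) = ((⅐)*69)*(-1/18) = (69/7)*(-1/18) = -23/42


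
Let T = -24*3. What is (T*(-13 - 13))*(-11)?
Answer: -20592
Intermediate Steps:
T = -72
(T*(-13 - 13))*(-11) = -72*(-13 - 13)*(-11) = -72*(-26)*(-11) = 1872*(-11) = -20592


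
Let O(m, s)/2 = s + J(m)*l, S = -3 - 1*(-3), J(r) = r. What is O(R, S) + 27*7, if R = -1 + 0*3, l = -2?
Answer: 193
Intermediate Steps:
S = 0 (S = -3 + 3 = 0)
R = -1 (R = -1 + 0 = -1)
O(m, s) = -4*m + 2*s (O(m, s) = 2*(s + m*(-2)) = 2*(s - 2*m) = -4*m + 2*s)
O(R, S) + 27*7 = (-4*(-1) + 2*0) + 27*7 = (4 + 0) + 189 = 4 + 189 = 193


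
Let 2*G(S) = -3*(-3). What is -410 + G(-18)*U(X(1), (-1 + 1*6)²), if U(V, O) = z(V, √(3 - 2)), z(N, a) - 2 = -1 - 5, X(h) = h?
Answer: -428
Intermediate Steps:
G(S) = 9/2 (G(S) = (-3*(-3))/2 = (½)*9 = 9/2)
z(N, a) = -4 (z(N, a) = 2 + (-1 - 5) = 2 - 6 = -4)
U(V, O) = -4
-410 + G(-18)*U(X(1), (-1 + 1*6)²) = -410 + (9/2)*(-4) = -410 - 18 = -428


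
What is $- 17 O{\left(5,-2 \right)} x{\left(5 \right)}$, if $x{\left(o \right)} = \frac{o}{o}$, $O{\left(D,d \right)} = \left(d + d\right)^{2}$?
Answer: $-272$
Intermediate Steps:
$O{\left(D,d \right)} = 4 d^{2}$ ($O{\left(D,d \right)} = \left(2 d\right)^{2} = 4 d^{2}$)
$x{\left(o \right)} = 1$
$- 17 O{\left(5,-2 \right)} x{\left(5 \right)} = - 17 \cdot 4 \left(-2\right)^{2} \cdot 1 = - 17 \cdot 4 \cdot 4 \cdot 1 = \left(-17\right) 16 \cdot 1 = \left(-272\right) 1 = -272$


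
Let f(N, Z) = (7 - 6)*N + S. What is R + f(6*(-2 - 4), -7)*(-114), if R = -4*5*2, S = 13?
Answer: 2582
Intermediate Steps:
R = -40 (R = -20*2 = -40)
f(N, Z) = 13 + N (f(N, Z) = (7 - 6)*N + 13 = 1*N + 13 = N + 13 = 13 + N)
R + f(6*(-2 - 4), -7)*(-114) = -40 + (13 + 6*(-2 - 4))*(-114) = -40 + (13 + 6*(-6))*(-114) = -40 + (13 - 36)*(-114) = -40 - 23*(-114) = -40 + 2622 = 2582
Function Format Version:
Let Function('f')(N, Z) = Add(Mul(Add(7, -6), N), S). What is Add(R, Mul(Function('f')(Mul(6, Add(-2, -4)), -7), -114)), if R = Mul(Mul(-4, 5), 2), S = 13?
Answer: 2582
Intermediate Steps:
R = -40 (R = Mul(-20, 2) = -40)
Function('f')(N, Z) = Add(13, N) (Function('f')(N, Z) = Add(Mul(Add(7, -6), N), 13) = Add(Mul(1, N), 13) = Add(N, 13) = Add(13, N))
Add(R, Mul(Function('f')(Mul(6, Add(-2, -4)), -7), -114)) = Add(-40, Mul(Add(13, Mul(6, Add(-2, -4))), -114)) = Add(-40, Mul(Add(13, Mul(6, -6)), -114)) = Add(-40, Mul(Add(13, -36), -114)) = Add(-40, Mul(-23, -114)) = Add(-40, 2622) = 2582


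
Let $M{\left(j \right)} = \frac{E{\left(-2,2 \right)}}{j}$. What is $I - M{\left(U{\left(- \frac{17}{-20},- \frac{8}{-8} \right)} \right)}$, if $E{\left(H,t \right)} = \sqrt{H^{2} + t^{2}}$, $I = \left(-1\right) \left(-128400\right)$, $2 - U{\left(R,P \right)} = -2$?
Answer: $128400 - \frac{\sqrt{2}}{2} \approx 1.284 \cdot 10^{5}$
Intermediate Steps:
$U{\left(R,P \right)} = 4$ ($U{\left(R,P \right)} = 2 - -2 = 2 + 2 = 4$)
$I = 128400$
$M{\left(j \right)} = \frac{2 \sqrt{2}}{j}$ ($M{\left(j \right)} = \frac{\sqrt{\left(-2\right)^{2} + 2^{2}}}{j} = \frac{\sqrt{4 + 4}}{j} = \frac{\sqrt{8}}{j} = \frac{2 \sqrt{2}}{j}$)
$I - M{\left(U{\left(- \frac{17}{-20},- \frac{8}{-8} \right)} \right)} = 128400 - \frac{2 \sqrt{2}}{4} = 128400 - 2 \sqrt{2} \cdot \frac{1}{4} = 128400 - \frac{\sqrt{2}}{2}$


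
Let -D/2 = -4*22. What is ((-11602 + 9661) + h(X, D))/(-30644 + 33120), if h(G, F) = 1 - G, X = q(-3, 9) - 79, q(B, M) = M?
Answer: -935/1238 ≈ -0.75525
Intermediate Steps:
D = 176 (D = -(-8)*22 = -2*(-88) = 176)
X = -70 (X = 9 - 79 = -70)
((-11602 + 9661) + h(X, D))/(-30644 + 33120) = ((-11602 + 9661) + (1 - 1*(-70)))/(-30644 + 33120) = (-1941 + (1 + 70))/2476 = (-1941 + 71)*(1/2476) = -1870*1/2476 = -935/1238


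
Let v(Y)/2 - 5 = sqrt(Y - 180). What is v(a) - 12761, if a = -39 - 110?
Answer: -12751 + 2*I*sqrt(329) ≈ -12751.0 + 36.277*I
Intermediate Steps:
a = -149
v(Y) = 10 + 2*sqrt(-180 + Y) (v(Y) = 10 + 2*sqrt(Y - 180) = 10 + 2*sqrt(-180 + Y))
v(a) - 12761 = (10 + 2*sqrt(-180 - 149)) - 12761 = (10 + 2*sqrt(-329)) - 12761 = (10 + 2*(I*sqrt(329))) - 12761 = (10 + 2*I*sqrt(329)) - 12761 = -12751 + 2*I*sqrt(329)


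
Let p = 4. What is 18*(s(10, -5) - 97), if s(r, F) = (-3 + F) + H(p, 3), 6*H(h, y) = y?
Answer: -1881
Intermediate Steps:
H(h, y) = y/6
s(r, F) = -5/2 + F (s(r, F) = (-3 + F) + (1/6)*3 = (-3 + F) + 1/2 = -5/2 + F)
18*(s(10, -5) - 97) = 18*((-5/2 - 5) - 97) = 18*(-15/2 - 97) = 18*(-209/2) = -1881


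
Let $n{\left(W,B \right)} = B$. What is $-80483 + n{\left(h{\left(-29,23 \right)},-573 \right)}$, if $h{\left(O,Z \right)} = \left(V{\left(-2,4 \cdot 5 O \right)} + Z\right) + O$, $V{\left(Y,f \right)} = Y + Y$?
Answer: $-81056$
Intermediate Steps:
$V{\left(Y,f \right)} = 2 Y$
$h{\left(O,Z \right)} = -4 + O + Z$ ($h{\left(O,Z \right)} = \left(2 \left(-2\right) + Z\right) + O = \left(-4 + Z\right) + O = -4 + O + Z$)
$-80483 + n{\left(h{\left(-29,23 \right)},-573 \right)} = -80483 - 573 = -81056$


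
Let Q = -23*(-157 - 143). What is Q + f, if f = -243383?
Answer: -236483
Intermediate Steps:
Q = 6900 (Q = -23*(-300) = 6900)
Q + f = 6900 - 243383 = -236483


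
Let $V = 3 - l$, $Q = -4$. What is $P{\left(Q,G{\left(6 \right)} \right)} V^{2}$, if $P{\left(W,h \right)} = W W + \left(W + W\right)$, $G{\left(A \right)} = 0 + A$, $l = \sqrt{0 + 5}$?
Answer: $112 - 48 \sqrt{5} \approx 4.6687$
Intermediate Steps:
$l = \sqrt{5} \approx 2.2361$
$V = 3 - \sqrt{5} \approx 0.76393$
$G{\left(A \right)} = A$
$P{\left(W,h \right)} = W^{2} + 2 W$
$P{\left(Q,G{\left(6 \right)} \right)} V^{2} = - 4 \left(2 - 4\right) \left(3 - \sqrt{5}\right)^{2} = \left(-4\right) \left(-2\right) \left(3 - \sqrt{5}\right)^{2} = 8 \left(3 - \sqrt{5}\right)^{2}$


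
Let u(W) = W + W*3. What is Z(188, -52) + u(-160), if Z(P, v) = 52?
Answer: -588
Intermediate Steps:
u(W) = 4*W (u(W) = W + 3*W = 4*W)
Z(188, -52) + u(-160) = 52 + 4*(-160) = 52 - 640 = -588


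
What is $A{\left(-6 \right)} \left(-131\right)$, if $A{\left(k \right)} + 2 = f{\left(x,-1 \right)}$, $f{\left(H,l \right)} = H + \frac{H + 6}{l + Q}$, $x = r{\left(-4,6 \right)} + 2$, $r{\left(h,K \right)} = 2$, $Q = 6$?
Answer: $-524$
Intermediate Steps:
$x = 4$ ($x = 2 + 2 = 4$)
$f{\left(H,l \right)} = H + \frac{6 + H}{6 + l}$ ($f{\left(H,l \right)} = H + \frac{H + 6}{l + 6} = H + \frac{6 + H}{6 + l}$)
$A{\left(k \right)} = 4$ ($A{\left(k \right)} = -2 + \frac{6 + 7 \cdot 4 + 4 \left(-1\right)}{6 - 1} = -2 + \frac{6 + 28 - 4}{5} = -2 + \frac{1}{5} \cdot 30 = -2 + 6 = 4$)
$A{\left(-6 \right)} \left(-131\right) = 4 \left(-131\right) = -524$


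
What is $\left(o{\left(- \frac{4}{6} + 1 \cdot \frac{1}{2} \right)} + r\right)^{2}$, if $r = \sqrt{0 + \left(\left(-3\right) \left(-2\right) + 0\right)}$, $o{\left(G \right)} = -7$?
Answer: $\left(7 - \sqrt{6}\right)^{2} \approx 20.707$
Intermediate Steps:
$r = \sqrt{6}$ ($r = \sqrt{0 + \left(6 + 0\right)} = \sqrt{0 + 6} = \sqrt{6} \approx 2.4495$)
$\left(o{\left(- \frac{4}{6} + 1 \cdot \frac{1}{2} \right)} + r\right)^{2} = \left(-7 + \sqrt{6}\right)^{2}$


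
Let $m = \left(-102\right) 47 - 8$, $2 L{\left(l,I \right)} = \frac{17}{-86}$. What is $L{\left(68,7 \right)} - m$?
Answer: $\frac{825927}{172} \approx 4801.9$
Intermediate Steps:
$L{\left(l,I \right)} = - \frac{17}{172}$ ($L{\left(l,I \right)} = \frac{17 \frac{1}{-86}}{2} = \frac{17 \left(- \frac{1}{86}\right)}{2} = \frac{1}{2} \left(- \frac{17}{86}\right) = - \frac{17}{172}$)
$m = -4802$ ($m = -4794 - 8 = -4802$)
$L{\left(68,7 \right)} - m = - \frac{17}{172} - -4802 = - \frac{17}{172} + 4802 = \frac{825927}{172}$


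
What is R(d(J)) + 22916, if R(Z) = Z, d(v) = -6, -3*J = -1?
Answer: 22910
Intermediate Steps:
J = 1/3 (J = -1/3*(-1) = 1/3 ≈ 0.33333)
R(d(J)) + 22916 = -6 + 22916 = 22910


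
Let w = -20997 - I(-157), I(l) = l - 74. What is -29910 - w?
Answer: -9144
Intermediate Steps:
I(l) = -74 + l
w = -20766 (w = -20997 - (-74 - 157) = -20997 - 1*(-231) = -20997 + 231 = -20766)
-29910 - w = -29910 - 1*(-20766) = -29910 + 20766 = -9144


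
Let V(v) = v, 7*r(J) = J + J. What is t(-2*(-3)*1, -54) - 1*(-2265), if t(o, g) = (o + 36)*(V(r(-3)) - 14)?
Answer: 1641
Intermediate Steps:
r(J) = 2*J/7 (r(J) = (J + J)/7 = (2*J)/7 = 2*J/7)
t(o, g) = -3744/7 - 104*o/7 (t(o, g) = (o + 36)*((2/7)*(-3) - 14) = (36 + o)*(-6/7 - 14) = (36 + o)*(-104/7) = -3744/7 - 104*o/7)
t(-2*(-3)*1, -54) - 1*(-2265) = (-3744/7 - 104*(-2*(-3))/7) - 1*(-2265) = (-3744/7 - 624/7) + 2265 = -624 + 2265 = 1641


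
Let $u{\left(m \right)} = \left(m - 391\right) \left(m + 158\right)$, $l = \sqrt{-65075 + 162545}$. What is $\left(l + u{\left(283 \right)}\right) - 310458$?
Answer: $-358086 + 57 \sqrt{30} \approx -3.5777 \cdot 10^{5}$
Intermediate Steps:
$l = 57 \sqrt{30}$ ($l = \sqrt{97470} = 57 \sqrt{30} \approx 312.2$)
$u{\left(m \right)} = \left(-391 + m\right) \left(158 + m\right)$
$\left(l + u{\left(283 \right)}\right) - 310458 = \left(57 \sqrt{30} - \left(127717 - 80089\right)\right) - 310458 = \left(57 \sqrt{30} - 47628\right) - 310458 = \left(-47628 + 57 \sqrt{30}\right) - 310458 = -358086 + 57 \sqrt{30}$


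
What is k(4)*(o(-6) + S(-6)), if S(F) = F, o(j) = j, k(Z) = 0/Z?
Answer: 0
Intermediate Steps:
k(Z) = 0
k(4)*(o(-6) + S(-6)) = 0*(-6 - 6) = 0*(-12) = 0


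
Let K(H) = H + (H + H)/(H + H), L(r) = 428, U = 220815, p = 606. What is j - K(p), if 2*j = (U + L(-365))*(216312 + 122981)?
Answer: 75066199985/2 ≈ 3.7533e+10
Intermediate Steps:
K(H) = 1 + H (K(H) = H + (2*H)/((2*H)) = H + (2*H)*(1/(2*H)) = H + 1 = 1 + H)
j = 75066201199/2 (j = ((220815 + 428)*(216312 + 122981))/2 = (221243*339293)/2 = (1/2)*75066201199 = 75066201199/2 ≈ 3.7533e+10)
j - K(p) = 75066201199/2 - (1 + 606) = 75066201199/2 - 1*607 = 75066201199/2 - 607 = 75066199985/2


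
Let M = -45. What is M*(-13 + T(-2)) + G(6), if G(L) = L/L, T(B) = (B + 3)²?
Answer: 541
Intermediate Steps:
T(B) = (3 + B)²
G(L) = 1
M*(-13 + T(-2)) + G(6) = -45*(-13 + (3 - 2)²) + 1 = -45*(-13 + 1²) + 1 = -45*(-13 + 1) + 1 = -45*(-12) + 1 = 540 + 1 = 541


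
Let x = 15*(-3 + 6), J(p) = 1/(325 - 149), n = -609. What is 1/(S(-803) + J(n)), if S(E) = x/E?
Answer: -12848/647 ≈ -19.858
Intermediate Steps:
J(p) = 1/176
x = 45 (x = 15*3 = 45)
S(E) = 45/E
1/(S(-803) + J(n)) = 1/(45/(-803) + 1/176) = 1/(45*(-1/803) + 1/176) = 1/(-45/803 + 1/176) = 1/(-647/12848) = -12848/647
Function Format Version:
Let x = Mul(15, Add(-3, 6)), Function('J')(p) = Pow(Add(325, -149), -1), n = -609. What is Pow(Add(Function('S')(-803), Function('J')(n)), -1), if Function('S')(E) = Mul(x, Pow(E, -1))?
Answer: Rational(-12848, 647) ≈ -19.858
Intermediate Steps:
Function('J')(p) = Rational(1, 176) (Function('J')(p) = Pow(176, -1) = Rational(1, 176))
x = 45 (x = Mul(15, 3) = 45)
Function('S')(E) = Mul(45, Pow(E, -1))
Pow(Add(Function('S')(-803), Function('J')(n)), -1) = Pow(Add(Mul(45, Pow(-803, -1)), Rational(1, 176)), -1) = Pow(Add(Mul(45, Rational(-1, 803)), Rational(1, 176)), -1) = Pow(Add(Rational(-45, 803), Rational(1, 176)), -1) = Pow(Rational(-647, 12848), -1) = Rational(-12848, 647)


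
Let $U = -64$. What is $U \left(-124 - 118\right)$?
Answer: $15488$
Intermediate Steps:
$U \left(-124 - 118\right) = - 64 \left(-124 - 118\right) = \left(-64\right) \left(-242\right) = 15488$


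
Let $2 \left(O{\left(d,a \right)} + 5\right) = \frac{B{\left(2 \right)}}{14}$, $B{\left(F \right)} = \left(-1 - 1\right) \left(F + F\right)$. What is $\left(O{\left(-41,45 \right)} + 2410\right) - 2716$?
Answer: $- \frac{2179}{7} \approx -311.29$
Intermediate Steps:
$B{\left(F \right)} = - 4 F$ ($B{\left(F \right)} = - 2 \cdot 2 F = - 4 F$)
$O{\left(d,a \right)} = - \frac{37}{7}$ ($O{\left(d,a \right)} = -5 + \frac{\left(-4\right) 2 \cdot \frac{1}{14}}{2} = -5 + \frac{\left(-8\right) \frac{1}{14}}{2} = -5 + \frac{1}{2} \left(- \frac{4}{7}\right) = -5 - \frac{2}{7} = - \frac{37}{7}$)
$\left(O{\left(-41,45 \right)} + 2410\right) - 2716 = \left(- \frac{37}{7} + 2410\right) - 2716 = \frac{16833}{7} - 2716 = - \frac{2179}{7}$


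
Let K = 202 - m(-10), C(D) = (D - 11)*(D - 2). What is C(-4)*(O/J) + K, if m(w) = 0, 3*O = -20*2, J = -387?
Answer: 26458/129 ≈ 205.10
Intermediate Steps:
C(D) = (-11 + D)*(-2 + D)
O = -40/3 (O = (-20*2)/3 = (⅓)*(-40) = -40/3 ≈ -13.333)
K = 202 (K = 202 - 1*0 = 202 + 0 = 202)
C(-4)*(O/J) + K = (22 + (-4)² - 13*(-4))*(-40/3/(-387)) + 202 = (22 + 16 + 52)*(-40/3*(-1/387)) + 202 = 90*(40/1161) + 202 = 400/129 + 202 = 26458/129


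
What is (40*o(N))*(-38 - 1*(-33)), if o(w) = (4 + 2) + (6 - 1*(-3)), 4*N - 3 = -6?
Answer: -3000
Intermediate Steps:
N = -¾ (N = ¾ + (¼)*(-6) = ¾ - 3/2 = -¾ ≈ -0.75000)
o(w) = 15 (o(w) = 6 + (6 + 3) = 6 + 9 = 15)
(40*o(N))*(-38 - 1*(-33)) = (40*15)*(-38 - 1*(-33)) = 600*(-38 + 33) = 600*(-5) = -3000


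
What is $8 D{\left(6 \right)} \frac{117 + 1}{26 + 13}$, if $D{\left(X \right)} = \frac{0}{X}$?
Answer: $0$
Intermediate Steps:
$D{\left(X \right)} = 0$
$8 D{\left(6 \right)} \frac{117 + 1}{26 + 13} = 8 \cdot 0 \frac{117 + 1}{26 + 13} = 0 \cdot \frac{118}{39} = 0$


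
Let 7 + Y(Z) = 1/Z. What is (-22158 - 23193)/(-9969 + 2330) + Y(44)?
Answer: -349729/336116 ≈ -1.0405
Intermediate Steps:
Y(Z) = -7 + 1/Z
(-22158 - 23193)/(-9969 + 2330) + Y(44) = (-22158 - 23193)/(-9969 + 2330) + (-7 + 1/44) = -45351/(-7639) + (-7 + 1/44) = -45351*(-1/7639) - 307/44 = 45351/7639 - 307/44 = -349729/336116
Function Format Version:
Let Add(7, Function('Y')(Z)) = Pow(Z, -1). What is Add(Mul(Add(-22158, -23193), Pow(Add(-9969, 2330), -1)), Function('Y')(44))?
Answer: Rational(-349729, 336116) ≈ -1.0405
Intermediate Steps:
Function('Y')(Z) = Add(-7, Pow(Z, -1))
Add(Mul(Add(-22158, -23193), Pow(Add(-9969, 2330), -1)), Function('Y')(44)) = Add(Mul(Add(-22158, -23193), Pow(Add(-9969, 2330), -1)), Add(-7, Pow(44, -1))) = Add(Mul(-45351, Pow(-7639, -1)), Add(-7, Rational(1, 44))) = Add(Mul(-45351, Rational(-1, 7639)), Rational(-307, 44)) = Add(Rational(45351, 7639), Rational(-307, 44)) = Rational(-349729, 336116)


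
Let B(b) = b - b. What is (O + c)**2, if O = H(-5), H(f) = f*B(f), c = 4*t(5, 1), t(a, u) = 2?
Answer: 64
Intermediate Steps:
B(b) = 0
c = 8 (c = 4*2 = 8)
H(f) = 0 (H(f) = f*0 = 0)
O = 0
(O + c)**2 = (0 + 8)**2 = 8**2 = 64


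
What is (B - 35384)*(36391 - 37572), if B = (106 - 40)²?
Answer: 36644068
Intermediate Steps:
B = 4356 (B = 66² = 4356)
(B - 35384)*(36391 - 37572) = (4356 - 35384)*(36391 - 37572) = -31028*(-1181) = 36644068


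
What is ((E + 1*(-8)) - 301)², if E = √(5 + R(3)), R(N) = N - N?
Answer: (309 - √5)² ≈ 94104.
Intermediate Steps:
R(N) = 0
E = √5 (E = √(5 + 0) = √5 ≈ 2.2361)
((E + 1*(-8)) - 301)² = ((√5 + 1*(-8)) - 301)² = ((√5 - 8) - 301)² = ((-8 + √5) - 301)² = (-309 + √5)²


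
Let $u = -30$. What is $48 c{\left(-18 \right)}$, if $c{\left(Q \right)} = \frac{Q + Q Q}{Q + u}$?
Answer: $-306$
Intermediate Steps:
$c{\left(Q \right)} = \frac{Q + Q^{2}}{-30 + Q}$ ($c{\left(Q \right)} = \frac{Q + Q Q}{Q - 30} = \frac{Q + Q^{2}}{-30 + Q}$)
$48 c{\left(-18 \right)} = 48 \left(- \frac{18 \left(1 - 18\right)}{-30 - 18}\right) = 48 \left(\left(-18\right) \frac{1}{-48} \left(-17\right)\right) = 48 \left(\left(-18\right) \left(- \frac{1}{48}\right) \left(-17\right)\right) = 48 \left(- \frac{51}{8}\right) = -306$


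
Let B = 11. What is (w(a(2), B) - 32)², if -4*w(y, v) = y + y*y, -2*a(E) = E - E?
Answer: 1024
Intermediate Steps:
a(E) = 0 (a(E) = -(E - E)/2 = -½*0 = 0)
w(y, v) = -y/4 - y²/4 (w(y, v) = -(y + y*y)/4 = -(y + y²)/4 = -y/4 - y²/4)
(w(a(2), B) - 32)² = (-¼*0*(1 + 0) - 32)² = (-¼*0*1 - 32)² = (0 - 32)² = (-32)² = 1024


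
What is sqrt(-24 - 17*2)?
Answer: I*sqrt(58) ≈ 7.6158*I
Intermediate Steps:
sqrt(-24 - 17*2) = sqrt(-24 - 34) = sqrt(-58) = I*sqrt(58)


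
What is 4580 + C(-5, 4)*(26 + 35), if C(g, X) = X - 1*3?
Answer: 4641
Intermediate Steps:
C(g, X) = -3 + X (C(g, X) = X - 3 = -3 + X)
4580 + C(-5, 4)*(26 + 35) = 4580 + (-3 + 4)*(26 + 35) = 4580 + 1*61 = 4580 + 61 = 4641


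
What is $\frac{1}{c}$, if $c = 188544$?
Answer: $\frac{1}{188544} \approx 5.3038 \cdot 10^{-6}$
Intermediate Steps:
$\frac{1}{c} = \frac{1}{188544}$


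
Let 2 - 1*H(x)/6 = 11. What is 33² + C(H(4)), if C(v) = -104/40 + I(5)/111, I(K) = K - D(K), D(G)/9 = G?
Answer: 602752/555 ≈ 1086.0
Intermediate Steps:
D(G) = 9*G
I(K) = -8*K (I(K) = K - 9*K = -8*K)
H(x) = -54 (H(x) = 12 - 6*11 = 12 - 66 = -54)
C(v) = -1643/555 (C(v) = -104/40 - 8*5/111 = -104*1/40 - 40*1/111 = -13/5 - 40/111 = -1643/555)
33² + C(H(4)) = 33² - 1643/555 = 1089 - 1643/555 = 602752/555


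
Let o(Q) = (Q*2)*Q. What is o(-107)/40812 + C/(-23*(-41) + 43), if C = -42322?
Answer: -426167009/10060158 ≈ -42.362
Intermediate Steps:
o(Q) = 2*Q² (o(Q) = (2*Q)*Q = 2*Q²)
o(-107)/40812 + C/(-23*(-41) + 43) = (2*(-107)²)/40812 - 42322/(-23*(-41) + 43) = (2*11449)*(1/40812) - 42322/(943 + 43) = 22898*(1/40812) - 42322/986 = 11449/20406 - 42322*1/986 = 11449/20406 - 21161/493 = -426167009/10060158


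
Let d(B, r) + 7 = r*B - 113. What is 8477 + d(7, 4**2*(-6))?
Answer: 7685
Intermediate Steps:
d(B, r) = -120 + B*r (d(B, r) = -7 + (r*B - 113) = -7 + (B*r - 113) = -7 + (-113 + B*r) = -120 + B*r)
8477 + d(7, 4**2*(-6)) = 8477 + (-120 + 7*(4**2*(-6))) = 8477 + (-120 + 7*(16*(-6))) = 8477 + (-120 + 7*(-96)) = 8477 + (-120 - 672) = 8477 - 792 = 7685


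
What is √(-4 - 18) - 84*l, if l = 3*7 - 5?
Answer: -1344 + I*√22 ≈ -1344.0 + 4.6904*I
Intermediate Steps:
l = 16 (l = 21 - 5 = 16)
√(-4 - 18) - 84*l = √(-4 - 18) - 84*16 = √(-22) - 1344 = I*√22 - 1344 = -1344 + I*√22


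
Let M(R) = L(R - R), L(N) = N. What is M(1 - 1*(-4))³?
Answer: 0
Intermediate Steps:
M(R) = 0 (M(R) = R - R = 0)
M(1 - 1*(-4))³ = 0³ = 0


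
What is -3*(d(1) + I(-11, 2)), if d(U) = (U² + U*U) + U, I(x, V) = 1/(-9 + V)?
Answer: -60/7 ≈ -8.5714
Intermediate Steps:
d(U) = U + 2*U² (d(U) = (U² + U²) + U = 2*U² + U = U + 2*U²)
-3*(d(1) + I(-11, 2)) = -3*(1*(1 + 2*1) + 1/(-9 + 2)) = -3*(1*(1 + 2) + 1/(-7)) = -3*(1*3 - ⅐) = -3*(3 - ⅐) = -3*20/7 = -60/7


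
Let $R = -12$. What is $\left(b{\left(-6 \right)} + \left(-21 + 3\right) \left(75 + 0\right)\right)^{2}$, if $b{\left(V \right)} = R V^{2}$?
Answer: $3175524$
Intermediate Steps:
$b{\left(V \right)} = - 12 V^{2}$
$\left(b{\left(-6 \right)} + \left(-21 + 3\right) \left(75 + 0\right)\right)^{2} = \left(- 12 \left(-6\right)^{2} + \left(-21 + 3\right) \left(75 + 0\right)\right)^{2} = \left(\left(-12\right) 36 - 1350\right)^{2} = \left(-432 - 1350\right)^{2} = \left(-1782\right)^{2} = 3175524$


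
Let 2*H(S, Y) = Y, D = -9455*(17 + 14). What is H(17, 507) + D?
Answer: -585703/2 ≈ -2.9285e+5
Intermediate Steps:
D = -293105 (D = -9455*31 = -293105)
H(S, Y) = Y/2
H(17, 507) + D = (1/2)*507 - 293105 = 507/2 - 293105 = -585703/2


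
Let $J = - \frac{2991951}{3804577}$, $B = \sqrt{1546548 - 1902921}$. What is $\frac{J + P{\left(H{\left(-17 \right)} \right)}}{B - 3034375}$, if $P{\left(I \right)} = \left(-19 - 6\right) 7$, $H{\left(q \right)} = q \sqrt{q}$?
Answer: $\frac{1014684267415625}{17515192002421329923} + \frac{1003189389 i \sqrt{39597}}{17515192002421329923} \approx 5.7932 \cdot 10^{-5} + 1.1397 \cdot 10^{-8} i$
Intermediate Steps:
$B = 3 i \sqrt{39597}$ ($B = \sqrt{-356373} = 3 i \sqrt{39597} \approx 596.97 i$)
$H{\left(q \right)} = q^{\frac{3}{2}}$
$P{\left(I \right)} = -175$ ($P{\left(I \right)} = \left(-25\right) 7 = -175$)
$J = - \frac{2991951}{3804577}$ ($J = \left(-2991951\right) \frac{1}{3804577} = - \frac{2991951}{3804577} \approx -0.78641$)
$\frac{J + P{\left(H{\left(-17 \right)} \right)}}{B - 3034375} = \frac{- \frac{2991951}{3804577} - 175}{3 i \sqrt{39597} - 3034375} = - \frac{668792926}{3804577 \left(-3034375 + 3 i \sqrt{39597}\right)}$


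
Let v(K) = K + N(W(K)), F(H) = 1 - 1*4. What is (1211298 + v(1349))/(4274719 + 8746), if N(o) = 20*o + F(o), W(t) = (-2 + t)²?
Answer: 37500824/4283465 ≈ 8.7548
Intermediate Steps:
F(H) = -3 (F(H) = 1 - 4 = -3)
N(o) = -3 + 20*o (N(o) = 20*o - 3 = -3 + 20*o)
v(K) = -3 + K + 20*(-2 + K)² (v(K) = K + (-3 + 20*(-2 + K)²) = -3 + K + 20*(-2 + K)²)
(1211298 + v(1349))/(4274719 + 8746) = (1211298 + (-3 + 1349 + 20*(-2 + 1349)²))/(4274719 + 8746) = (1211298 + (-3 + 1349 + 20*1347²))/4283465 = (1211298 + (-3 + 1349 + 20*1814409))*(1/4283465) = (1211298 + (-3 + 1349 + 36288180))*(1/4283465) = (1211298 + 36289526)*(1/4283465) = 37500824*(1/4283465) = 37500824/4283465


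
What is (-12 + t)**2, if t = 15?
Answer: 9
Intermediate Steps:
(-12 + t)**2 = (-12 + 15)**2 = 3**2 = 9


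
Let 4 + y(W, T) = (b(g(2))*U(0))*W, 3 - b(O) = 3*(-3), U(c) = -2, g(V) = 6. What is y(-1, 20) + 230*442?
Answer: 101680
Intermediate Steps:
b(O) = 12 (b(O) = 3 - 3*(-3) = 3 - 1*(-9) = 3 + 9 = 12)
y(W, T) = -4 - 24*W (y(W, T) = -4 + (12*(-2))*W = -4 - 24*W)
y(-1, 20) + 230*442 = (-4 - 24*(-1)) + 230*442 = (-4 + 24) + 101660 = 20 + 101660 = 101680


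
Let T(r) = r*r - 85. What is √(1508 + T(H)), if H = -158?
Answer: √26387 ≈ 162.44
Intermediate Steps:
T(r) = -85 + r² (T(r) = r² - 85 = -85 + r²)
√(1508 + T(H)) = √(1508 + (-85 + (-158)²)) = √(1508 + (-85 + 24964)) = √(1508 + 24879) = √26387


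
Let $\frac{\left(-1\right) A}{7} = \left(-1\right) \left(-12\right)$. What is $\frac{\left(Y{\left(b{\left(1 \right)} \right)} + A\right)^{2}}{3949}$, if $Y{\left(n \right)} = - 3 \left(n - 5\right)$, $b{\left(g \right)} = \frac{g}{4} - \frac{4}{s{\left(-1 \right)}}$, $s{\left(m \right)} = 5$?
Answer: $\frac{1814409}{1579600} \approx 1.1487$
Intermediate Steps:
$b{\left(g \right)} = - \frac{4}{5} + \frac{g}{4}$ ($b{\left(g \right)} = \frac{g}{4} - \frac{4}{5} = - \frac{4}{5} + \frac{g}{4}$)
$Y{\left(n \right)} = 15 - 3 n$ ($Y{\left(n \right)} = - 3 \left(-5 + n\right) = 15 - 3 n$)
$A = -84$ ($A = - 7 \left(\left(-1\right) \left(-12\right)\right) = \left(-7\right) 12 = -84$)
$\frac{\left(Y{\left(b{\left(1 \right)} \right)} + A\right)^{2}}{3949} = \frac{\left(\left(15 - 3 \left(- \frac{4}{5} + \frac{1}{4} \cdot 1\right)\right) - 84\right)^{2}}{3949} = \left(\left(15 - 3 \left(- \frac{4}{5} + \frac{1}{4}\right)\right) - 84\right)^{2} \cdot \frac{1}{3949} = \left(\left(15 - - \frac{33}{20}\right) - 84\right)^{2} \cdot \frac{1}{3949} = \left(\left(15 + \frac{33}{20}\right) - 84\right)^{2} \cdot \frac{1}{3949} = \left(\frac{333}{20} - 84\right)^{2} \cdot \frac{1}{3949} = \left(- \frac{1347}{20}\right)^{2} \cdot \frac{1}{3949} = \frac{1814409}{400} \cdot \frac{1}{3949} = \frac{1814409}{1579600}$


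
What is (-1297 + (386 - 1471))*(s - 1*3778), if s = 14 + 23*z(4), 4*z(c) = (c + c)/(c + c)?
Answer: 17904303/2 ≈ 8.9521e+6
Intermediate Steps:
z(c) = 1/4 (z(c) = ((c + c)/(c + c))/4 = ((2*c)/((2*c)))/4 = ((2*c)*(1/(2*c)))/4 = (1/4)*1 = 1/4)
s = 79/4 (s = 14 + 23*(1/4) = 14 + 23/4 = 79/4 ≈ 19.750)
(-1297 + (386 - 1471))*(s - 1*3778) = (-1297 + (386 - 1471))*(79/4 - 1*3778) = (-1297 - 1085)*(79/4 - 3778) = -2382*(-15033/4) = 17904303/2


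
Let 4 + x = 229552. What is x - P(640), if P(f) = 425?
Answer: 229123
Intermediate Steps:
x = 229548 (x = -4 + 229552 = 229548)
x - P(640) = 229548 - 1*425 = 229548 - 425 = 229123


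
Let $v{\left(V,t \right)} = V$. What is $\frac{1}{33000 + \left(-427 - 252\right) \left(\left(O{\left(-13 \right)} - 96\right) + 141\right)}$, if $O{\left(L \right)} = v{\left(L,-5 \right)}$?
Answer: $\frac{1}{11272} \approx 8.8715 \cdot 10^{-5}$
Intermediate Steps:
$O{\left(L \right)} = L$
$\frac{1}{33000 + \left(-427 - 252\right) \left(\left(O{\left(-13 \right)} - 96\right) + 141\right)} = \frac{1}{33000 + \left(-427 - 252\right) \left(\left(-13 - 96\right) + 141\right)} = \frac{1}{33000 - 679 \left(-109 + 141\right)} = \frac{1}{33000 - 21728} = \frac{1}{11272}$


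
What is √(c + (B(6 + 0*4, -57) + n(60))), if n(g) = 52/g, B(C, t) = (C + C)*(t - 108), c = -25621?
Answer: I*√6210030/15 ≈ 166.13*I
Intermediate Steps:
B(C, t) = 2*C*(-108 + t) (B(C, t) = (2*C)*(-108 + t) = 2*C*(-108 + t))
√(c + (B(6 + 0*4, -57) + n(60))) = √(-25621 + (2*(6 + 0*4)*(-108 - 57) + 52/60)) = √(-25621 + (2*(6 + 0)*(-165) + 52*(1/60))) = √(-25621 + (2*6*(-165) + 13/15)) = √(-25621 + (-1980 + 13/15)) = √(-25621 - 29687/15) = √(-414002/15) = I*√6210030/15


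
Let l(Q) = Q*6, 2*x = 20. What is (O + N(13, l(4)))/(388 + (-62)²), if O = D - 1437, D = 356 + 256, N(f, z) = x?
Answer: -815/4232 ≈ -0.19258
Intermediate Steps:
x = 10 (x = (½)*20 = 10)
l(Q) = 6*Q
N(f, z) = 10
D = 612
O = -825 (O = 612 - 1437 = -825)
(O + N(13, l(4)))/(388 + (-62)²) = (-825 + 10)/(388 + (-62)²) = -815/(388 + 3844) = -815/4232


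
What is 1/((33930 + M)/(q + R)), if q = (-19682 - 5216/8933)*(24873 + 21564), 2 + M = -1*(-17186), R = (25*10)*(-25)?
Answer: -583201368526/32614383 ≈ -17882.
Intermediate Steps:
R = -6250 (R = 250*(-25) = -6250)
M = 17184 (M = -2 - 1*(-17186) = -2 + 17186 = 17184)
q = -8164763328114/8933 (q = (-19682 - 5216*1/8933)*46437 = (-19682 - 5216/8933)*46437 = -175824522/8933*46437 = -8164763328114/8933 ≈ -9.1400e+8)
1/((33930 + M)/(q + R)) = 1/((33930 + 17184)/(-8164763328114/8933 - 6250)) = 1/(51114/(-8164819159364/8933)) = 1/(51114*(-8933/8164819159364)) = 1/(-32614383/583201368526) = -583201368526/32614383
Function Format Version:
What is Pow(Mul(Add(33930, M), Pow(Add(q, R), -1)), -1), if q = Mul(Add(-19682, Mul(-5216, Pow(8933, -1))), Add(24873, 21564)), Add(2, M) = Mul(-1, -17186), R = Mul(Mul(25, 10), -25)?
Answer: Rational(-583201368526, 32614383) ≈ -17882.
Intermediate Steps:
R = -6250 (R = Mul(250, -25) = -6250)
M = 17184 (M = Add(-2, Mul(-1, -17186)) = Add(-2, 17186) = 17184)
q = Rational(-8164763328114, 8933) (q = Mul(Add(-19682, Mul(-5216, Rational(1, 8933))), 46437) = Mul(Add(-19682, Rational(-5216, 8933)), 46437) = Mul(Rational(-175824522, 8933), 46437) = Rational(-8164763328114, 8933) ≈ -9.1400e+8)
Pow(Mul(Add(33930, M), Pow(Add(q, R), -1)), -1) = Pow(Mul(Add(33930, 17184), Pow(Add(Rational(-8164763328114, 8933), -6250), -1)), -1) = Pow(Mul(51114, Pow(Rational(-8164819159364, 8933), -1)), -1) = Pow(Mul(51114, Rational(-8933, 8164819159364)), -1) = Pow(Rational(-32614383, 583201368526), -1) = Rational(-583201368526, 32614383)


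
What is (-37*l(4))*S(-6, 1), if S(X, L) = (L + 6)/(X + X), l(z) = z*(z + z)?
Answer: 2072/3 ≈ 690.67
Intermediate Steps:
l(z) = 2*z² (l(z) = z*(2*z) = 2*z²)
S(X, L) = (6 + L)/(2*X) (S(X, L) = (6 + L)/((2*X)) = (6 + L)*(1/(2*X)) = (6 + L)/(2*X))
(-37*l(4))*S(-6, 1) = (-74*4²)*((½)*(6 + 1)/(-6)) = (-74*16)*((½)*(-⅙)*7) = -37*32*(-7/12) = -1184*(-7/12) = 2072/3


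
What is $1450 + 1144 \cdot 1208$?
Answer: $1383402$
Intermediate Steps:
$1450 + 1144 \cdot 1208 = 1450 + 1381952 = 1383402$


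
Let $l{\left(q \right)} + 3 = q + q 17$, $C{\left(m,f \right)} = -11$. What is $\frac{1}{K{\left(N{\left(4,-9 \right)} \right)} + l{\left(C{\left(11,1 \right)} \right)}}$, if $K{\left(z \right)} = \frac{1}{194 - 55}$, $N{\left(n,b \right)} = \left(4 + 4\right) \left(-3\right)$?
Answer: $- \frac{139}{27938} \approx -0.0049753$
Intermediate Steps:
$N{\left(n,b \right)} = -24$ ($N{\left(n,b \right)} = 8 \left(-3\right) = -24$)
$K{\left(z \right)} = \frac{1}{139}$
$l{\left(q \right)} = -3 + 18 q$ ($l{\left(q \right)} = -3 + \left(q + q 17\right) = -3 + \left(q + 17 q\right) = -3 + 18 q$)
$\frac{1}{K{\left(N{\left(4,-9 \right)} \right)} + l{\left(C{\left(11,1 \right)} \right)}} = \frac{1}{\frac{1}{139} + \left(-3 + 18 \left(-11\right)\right)} = \frac{1}{\frac{1}{139} - 201} = \frac{1}{- \frac{27938}{139}} = - \frac{139}{27938}$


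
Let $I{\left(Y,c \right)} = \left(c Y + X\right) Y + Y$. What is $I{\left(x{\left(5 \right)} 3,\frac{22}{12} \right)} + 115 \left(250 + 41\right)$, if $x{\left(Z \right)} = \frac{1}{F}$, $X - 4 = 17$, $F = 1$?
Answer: $\frac{67095}{2} \approx 33548.0$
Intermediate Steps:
$X = 21$ ($X = 4 + 17 = 21$)
$x{\left(Z \right)} = 1$ ($x{\left(Z \right)} = 1^{-1} = 1$)
$I{\left(Y,c \right)} = Y + Y \left(21 + Y c\right)$ ($I{\left(Y,c \right)} = \left(c Y + 21\right) Y + Y = \left(Y c + 21\right) Y + Y = \left(21 + Y c\right) Y + Y = Y \left(21 + Y c\right) + Y = Y + Y \left(21 + Y c\right)$)
$I{\left(x{\left(5 \right)} 3,\frac{22}{12} \right)} + 115 \left(250 + 41\right) = 1 \cdot 3 \left(22 + 1 \cdot 3 \cdot \frac{22}{12}\right) + 115 \left(250 + 41\right) = 3 \left(22 + 3 \cdot 22 \cdot \frac{1}{12}\right) + 115 \cdot 291 = 3 \left(22 + 3 \cdot \frac{11}{6}\right) + 33465 = 3 \left(22 + \frac{11}{2}\right) + 33465 = 3 \cdot \frac{55}{2} + 33465 = \frac{165}{2} + 33465 = \frac{67095}{2}$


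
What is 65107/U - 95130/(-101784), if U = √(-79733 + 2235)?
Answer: 15855/16964 - 65107*I*√77498/77498 ≈ 0.93463 - 233.87*I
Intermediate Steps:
U = I*√77498 (U = √(-77498) = I*√77498 ≈ 278.38*I)
65107/U - 95130/(-101784) = 65107/((I*√77498)) - 95130/(-101784) = 65107*(-I*√77498/77498) - 95130*(-1/101784) = -65107*I*√77498/77498 + 15855/16964 = 15855/16964 - 65107*I*√77498/77498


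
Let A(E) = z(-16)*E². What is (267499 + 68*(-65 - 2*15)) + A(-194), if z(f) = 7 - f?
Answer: 1126667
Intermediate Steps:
A(E) = 23*E² (A(E) = (7 - 1*(-16))*E² = (7 + 16)*E² = 23*E²)
(267499 + 68*(-65 - 2*15)) + A(-194) = (267499 + 68*(-65 - 2*15)) + 23*(-194)² = (267499 + 68*(-65 - 30)) + 23*37636 = (267499 + 68*(-95)) + 865628 = (267499 - 6460) + 865628 = 261039 + 865628 = 1126667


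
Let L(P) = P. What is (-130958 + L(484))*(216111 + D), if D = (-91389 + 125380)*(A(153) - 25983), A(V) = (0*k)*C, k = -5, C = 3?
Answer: 115204894207908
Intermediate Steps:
A(V) = 0 (A(V) = (0*(-5))*3 = 0*3 = 0)
D = -883188153 (D = (-91389 + 125380)*(0 - 25983) = 33991*(-25983) = -883188153)
(-130958 + L(484))*(216111 + D) = (-130958 + 484)*(216111 - 883188153) = -130474*(-882972042) = 115204894207908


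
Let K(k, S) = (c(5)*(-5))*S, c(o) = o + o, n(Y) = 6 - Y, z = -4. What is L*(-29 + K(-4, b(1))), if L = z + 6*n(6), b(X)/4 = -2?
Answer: -1484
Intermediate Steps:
b(X) = -8 (b(X) = 4*(-2) = -8)
L = -4 (L = -4 + 6*(6 - 1*6) = -4 + 6*(6 - 6) = -4 + 6*0 = -4 + 0 = -4)
c(o) = 2*o
K(k, S) = -50*S (K(k, S) = ((2*5)*(-5))*S = (10*(-5))*S = -50*S)
L*(-29 + K(-4, b(1))) = -4*(-29 - 50*(-8)) = -4*(-29 + 400) = -4*371 = -1484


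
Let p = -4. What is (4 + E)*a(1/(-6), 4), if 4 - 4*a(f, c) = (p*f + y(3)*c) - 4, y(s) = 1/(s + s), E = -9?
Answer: -25/3 ≈ -8.3333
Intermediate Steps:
y(s) = 1/(2*s)
a(f, c) = 2 + f - c/24 (a(f, c) = 1 - ((-4*f + ((½)/3)*c) - 4)/4 = 1 - ((-4*f + ((½)*(⅓))*c) - 4)/4 = 1 - ((-4*f + c/6) - 4)/4 = 1 - (-4 - 4*f + c/6)/4 = 1 + (1 + f - c/24) = 2 + f - c/24)
(4 + E)*a(1/(-6), 4) = (4 - 9)*(2 + 1/(-6) - 1/24*4) = -5*(2 - ⅙ - ⅙) = -5*5/3 = -25/3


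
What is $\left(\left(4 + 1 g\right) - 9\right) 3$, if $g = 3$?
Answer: $-6$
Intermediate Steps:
$\left(\left(4 + 1 g\right) - 9\right) 3 = \left(\left(4 + 1 \cdot 3\right) - 9\right) 3 = \left(\left(4 + 3\right) - 9\right) 3 = \left(7 - 9\right) 3 = \left(-2\right) 3 = -6$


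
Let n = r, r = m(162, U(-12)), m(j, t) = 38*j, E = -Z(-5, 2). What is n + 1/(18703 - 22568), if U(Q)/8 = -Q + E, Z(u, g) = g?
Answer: 23792939/3865 ≈ 6156.0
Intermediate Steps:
E = -2 (E = -1*2 = -2)
U(Q) = -16 - 8*Q (U(Q) = 8*(-Q - 2) = 8*(-2 - Q) = -16 - 8*Q)
r = 6156 (r = 38*162 = 6156)
n = 6156
n + 1/(18703 - 22568) = 6156 + 1/(18703 - 22568) = 6156 + 1/(-3865) = 6156 - 1/3865 = 23792939/3865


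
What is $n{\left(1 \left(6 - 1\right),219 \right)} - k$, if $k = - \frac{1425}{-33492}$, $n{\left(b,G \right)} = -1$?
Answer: $- \frac{11639}{11164} \approx -1.0425$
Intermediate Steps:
$k = \frac{475}{11164}$ ($k = \left(-1425\right) \left(- \frac{1}{33492}\right) = \frac{475}{11164} \approx 0.042547$)
$n{\left(1 \left(6 - 1\right),219 \right)} - k = -1 - \frac{475}{11164} = - \frac{11639}{11164}$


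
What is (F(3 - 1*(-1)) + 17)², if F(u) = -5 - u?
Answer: 64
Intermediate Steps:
(F(3 - 1*(-1)) + 17)² = ((-5 - (3 - 1*(-1))) + 17)² = ((-5 - (3 + 1)) + 17)² = ((-5 - 1*4) + 17)² = ((-5 - 4) + 17)² = (-9 + 17)² = 8² = 64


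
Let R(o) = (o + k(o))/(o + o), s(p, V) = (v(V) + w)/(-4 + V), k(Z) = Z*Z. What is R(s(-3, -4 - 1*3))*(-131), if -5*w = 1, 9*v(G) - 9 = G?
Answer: -32357/495 ≈ -65.368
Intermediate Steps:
v(G) = 1 + G/9
k(Z) = Z²
w = -⅕ (w = -⅕*1 = -⅕ ≈ -0.20000)
s(p, V) = (⅘ + V/9)/(-4 + V) (s(p, V) = ((1 + V/9) - ⅕)/(-4 + V) = (⅘ + V/9)/(-4 + V))
R(o) = (o + o²)/(2*o) (R(o) = (o + o²)/(o + o) = (o + o²)/((2*o)) = (o + o²)*(1/(2*o)) = (o + o²)/(2*o))
R(s(-3, -4 - 1*3))*(-131) = (½ + ((36 + 5*(-4 - 1*3))/(45*(-4 + (-4 - 1*3))))/2)*(-131) = (½ + ((36 + 5*(-4 - 3))/(45*(-4 + (-4 - 3))))/2)*(-131) = (½ + ((36 + 5*(-7))/(45*(-4 - 7)))/2)*(-131) = (½ + ((1/45)*(36 - 35)/(-11))/2)*(-131) = (½ + ((1/45)*(-1/11)*1)/2)*(-131) = (½ + (½)*(-1/495))*(-131) = (½ - 1/990)*(-131) = (247/495)*(-131) = -32357/495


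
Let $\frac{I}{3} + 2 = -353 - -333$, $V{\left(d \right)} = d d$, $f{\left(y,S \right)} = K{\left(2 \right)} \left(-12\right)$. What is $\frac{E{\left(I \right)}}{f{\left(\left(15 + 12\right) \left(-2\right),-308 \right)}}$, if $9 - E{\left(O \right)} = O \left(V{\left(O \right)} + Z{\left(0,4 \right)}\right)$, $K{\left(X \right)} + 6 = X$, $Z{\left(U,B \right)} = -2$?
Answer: $\frac{95791}{16} \approx 5986.9$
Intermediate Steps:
$K{\left(X \right)} = -6 + X$
$f{\left(y,S \right)} = 48$ ($f{\left(y,S \right)} = \left(-6 + 2\right) \left(-12\right) = \left(-4\right) \left(-12\right) = 48$)
$V{\left(d \right)} = d^{2}$
$I = -66$ ($I = -6 + 3 \left(-353 - -333\right) = -6 + 3 \left(-353 + 333\right) = -6 + 3 \left(-20\right) = -6 - 60 = -66$)
$E{\left(O \right)} = 9 - O \left(-2 + O^{2}\right)$ ($E{\left(O \right)} = 9 - O \left(O^{2} - 2\right) = 9 - O \left(-2 + O^{2}\right)$)
$\frac{E{\left(I \right)}}{f{\left(\left(15 + 12\right) \left(-2\right),-308 \right)}} = \frac{9 - \left(-66\right)^{3} + 2 \left(-66\right)}{48} = \left(9 - -287496 - 132\right) \frac{1}{48} = \left(9 + 287496 - 132\right) \frac{1}{48} = 287373 \cdot \frac{1}{48} = \frac{95791}{16}$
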